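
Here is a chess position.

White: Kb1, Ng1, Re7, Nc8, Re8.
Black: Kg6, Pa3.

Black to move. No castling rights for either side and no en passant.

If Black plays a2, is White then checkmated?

no

After a2: white king on b1; in check: yes, from the black pawn on a2.
White has 5 legal replies: Kc2, Kb2, Kxa2, Kc1, Ka1.
In check but a legal move exists → not checkmate.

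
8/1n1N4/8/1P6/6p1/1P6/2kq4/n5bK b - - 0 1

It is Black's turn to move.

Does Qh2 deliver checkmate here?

yes

After Qh2: white king on h1; in check: yes, from the black queen on h2.
King squares — g1: attacked by Qh2; g2: attacked by Qh2; h2: attacked by Bg1.
White has no legal moves → checkmate.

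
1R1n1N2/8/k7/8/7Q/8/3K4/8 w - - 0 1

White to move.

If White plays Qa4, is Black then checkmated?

After Qa4: black king on a6; in check: yes, from the white queen on a4.
King squares — a5: attacked by Qa4; b5: attacked by Qa4; b6: attacked by Rb8; a7: attacked by Qa4; b7: attacked by Rb8.
Black has no legal moves → checkmate.

yes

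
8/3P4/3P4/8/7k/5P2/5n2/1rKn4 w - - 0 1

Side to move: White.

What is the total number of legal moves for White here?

White to move; king on c1.
In check: yes, from the black rook on b1.
Legal moves: Kd2, Kc2, Kxb1.
Count: 3.

3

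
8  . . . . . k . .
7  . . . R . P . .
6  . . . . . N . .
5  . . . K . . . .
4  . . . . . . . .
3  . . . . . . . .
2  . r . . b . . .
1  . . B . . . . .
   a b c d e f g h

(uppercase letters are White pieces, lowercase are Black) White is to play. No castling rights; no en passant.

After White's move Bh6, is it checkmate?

yes

After Bh6: black king on f8; in check: yes, from the white bishop on h6.
King squares — e7: attacked by Rd7; f7: attacked by Rd7; g7: attacked by Bh6; e8: attacked by Nf6; g8: attacked by Nf6.
Black has no legal moves → checkmate.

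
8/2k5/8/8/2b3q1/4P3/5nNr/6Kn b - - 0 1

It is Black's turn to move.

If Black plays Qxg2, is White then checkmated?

yes

After Qxg2: white king on g1; in check: yes, from the black queen on g2.
King squares — f1: attacked by Qg2; h1: attacked by Nf2; f2: attacked by Nh1; g2: attacked by Rh2; h2: attacked by Qg2.
White has no legal moves → checkmate.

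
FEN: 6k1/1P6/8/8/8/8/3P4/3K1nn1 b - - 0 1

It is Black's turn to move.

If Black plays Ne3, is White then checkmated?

After Ne3: white king on d1; in check: yes, from the black knight on e3.
White has 3 legal replies: Ke1, Kc1, dxe3.
In check but a legal move exists → not checkmate.

no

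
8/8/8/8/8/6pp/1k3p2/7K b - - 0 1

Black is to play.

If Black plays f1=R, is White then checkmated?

After f1=R: white king on h1; in check: yes, from the black rook on f1.
King squares — g1: attacked by Rf1; g2: attacked by Ph3; h2: attacked by Pg3.
White has no legal moves → checkmate.

yes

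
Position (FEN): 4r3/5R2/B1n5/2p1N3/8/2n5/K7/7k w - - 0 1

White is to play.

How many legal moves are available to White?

White to move; king on a2.
In check: yes, from the black knight on c3.
Legal moves: Kb3, Ka3, Kb2, Ka1.
Count: 4.

4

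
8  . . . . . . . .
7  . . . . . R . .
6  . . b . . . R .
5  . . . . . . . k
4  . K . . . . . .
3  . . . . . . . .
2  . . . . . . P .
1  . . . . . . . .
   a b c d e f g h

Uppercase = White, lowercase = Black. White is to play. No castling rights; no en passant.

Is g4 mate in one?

no

After g4: black king on h5; in check: yes, from the white pawn on g4.
Black has 2 legal replies: Kxg6, Kh4.
In check but a legal move exists → not checkmate.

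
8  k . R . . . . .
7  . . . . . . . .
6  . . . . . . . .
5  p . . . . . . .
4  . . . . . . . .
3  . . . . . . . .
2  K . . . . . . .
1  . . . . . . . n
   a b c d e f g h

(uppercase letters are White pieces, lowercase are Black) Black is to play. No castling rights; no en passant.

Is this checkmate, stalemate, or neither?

Black to move; black king on a8.
In check: yes, from the white rook on c8.
King squares — a7: available; b7: available; b8: attacked by Rc8.
Legal moves for Black: Kb7, Ka7.
Black is in check but has 2 legal moves → neither.

neither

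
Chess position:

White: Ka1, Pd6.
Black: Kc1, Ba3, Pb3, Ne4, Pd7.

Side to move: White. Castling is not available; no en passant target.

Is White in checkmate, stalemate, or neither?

stalemate

White to move; white king on a1.
In check: no.
King squares — b1: attacked by Kc1; a2: attacked by Pb3; b2: attacked by Kc1.
Legal moves for White: none.
Not in check and no legal moves → stalemate.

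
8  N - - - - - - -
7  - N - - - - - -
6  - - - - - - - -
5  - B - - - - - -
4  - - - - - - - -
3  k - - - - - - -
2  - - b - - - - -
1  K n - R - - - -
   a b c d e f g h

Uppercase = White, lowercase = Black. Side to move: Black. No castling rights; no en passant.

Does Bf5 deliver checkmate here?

no

After Bf5: white king on a1; in check: no.
White is not in check, so this cannot be checkmate.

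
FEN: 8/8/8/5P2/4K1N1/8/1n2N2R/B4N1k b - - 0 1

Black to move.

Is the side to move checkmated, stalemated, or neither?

checkmate

Black to move; black king on h1.
In check: yes, from the white rook on h2.
King squares — g1: attacked by Ne2; g2: attacked by Rh2; h2: attacked by Nf1.
Legal moves for Black: none.
In check with no legal moves → checkmate.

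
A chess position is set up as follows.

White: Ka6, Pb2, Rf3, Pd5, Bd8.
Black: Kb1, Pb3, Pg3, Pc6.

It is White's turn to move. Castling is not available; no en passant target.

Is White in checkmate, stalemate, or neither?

neither

White to move; white king on a6.
In check: no.
Legal moves for White include: Be7, Bc7, Bf6, Bb6, Bg5, Ba5, Bh4, Kb7, Ka7, Kb6, Ka5, Rf8, Rf7, Rf6, Rf5, Rf4, Rxg3, Re3, ... (list truncated; more exist).
White has legal moves and is not in check → neither.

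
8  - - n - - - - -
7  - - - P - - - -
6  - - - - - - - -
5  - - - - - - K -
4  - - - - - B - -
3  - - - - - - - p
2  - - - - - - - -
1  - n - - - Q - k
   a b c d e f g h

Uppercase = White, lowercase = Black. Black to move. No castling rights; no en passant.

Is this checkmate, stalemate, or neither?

Black to move; black king on h1.
In check: yes, from the white queen on f1.
King squares — g1: attacked by Qf1; g2: attacked by Qf1; h2: attacked by Bf4.
Legal moves for Black: none.
In check with no legal moves → checkmate.

checkmate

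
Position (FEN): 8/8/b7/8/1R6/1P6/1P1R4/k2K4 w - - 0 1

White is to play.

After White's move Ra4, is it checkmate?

no

After Ra4: black king on a1; in check: yes, from the white rook on a4.
Black has 1 legal reply: Kb1.
In check but a legal move exists → not checkmate.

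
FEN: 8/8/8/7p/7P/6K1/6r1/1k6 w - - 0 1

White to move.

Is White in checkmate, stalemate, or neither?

White to move; white king on g3.
In check: yes, from the black rook on g2.
King squares — f2: attacked by Rg2; g2: available; h2: attacked by Rg2; f3: available; h3: available; f4: available; g4: attacked by Rg2; h4: own pawn.
Legal moves for White: Kf4, Kh3, Kf3, Kxg2.
White is in check but has 4 legal moves → neither.

neither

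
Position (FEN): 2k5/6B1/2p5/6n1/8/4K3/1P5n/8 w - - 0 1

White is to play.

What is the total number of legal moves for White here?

15

White to move; king on e3.
In check: no.
Legal moves: Bh8, Bf8, Bh6, Bf6, Be5, Bd4, Bc3, Kf4, Kd4, Kd3, Kf2, Ke2, Kd2, b3, b4.
Count: 15.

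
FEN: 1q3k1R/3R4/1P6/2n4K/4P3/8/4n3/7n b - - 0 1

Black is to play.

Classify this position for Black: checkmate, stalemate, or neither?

checkmate

Black to move; black king on f8.
In check: yes, from the white rook on h8.
King squares — e7: attacked by Rd7; f7: attacked by Rd7; g7: attacked by Rd7; e8: attacked by Rh8; g8: attacked by Rh8.
Legal moves for Black: none.
In check with no legal moves → checkmate.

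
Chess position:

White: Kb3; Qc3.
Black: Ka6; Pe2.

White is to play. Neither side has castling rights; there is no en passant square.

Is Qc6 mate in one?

no

After Qc6: black king on a6; in check: yes, from the white queen on c6.
Black has 2 legal replies: Ka7, Ka5.
In check but a legal move exists → not checkmate.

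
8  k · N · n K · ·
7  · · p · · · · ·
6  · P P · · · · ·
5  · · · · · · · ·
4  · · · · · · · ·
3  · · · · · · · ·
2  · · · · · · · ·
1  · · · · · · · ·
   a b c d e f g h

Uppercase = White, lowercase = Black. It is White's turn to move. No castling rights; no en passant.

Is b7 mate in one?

no

After b7: black king on a8; in check: yes, from the white pawn on b7.
Black has 1 legal reply: Kb8.
In check but a legal move exists → not checkmate.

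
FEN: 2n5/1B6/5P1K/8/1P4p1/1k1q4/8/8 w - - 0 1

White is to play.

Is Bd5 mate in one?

no

After Bd5: black king on b3; in check: yes, from the white bishop on d5.
Black has 8 legal replies: Kxb4, Ka4, Kc3, Ka3, Kc2, Kb2, Qxd5, Qc4.
In check but a legal move exists → not checkmate.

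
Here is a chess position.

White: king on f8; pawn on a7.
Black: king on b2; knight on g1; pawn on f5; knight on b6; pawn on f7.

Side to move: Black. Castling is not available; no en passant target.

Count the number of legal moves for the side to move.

Black to move; king on b2.
In check: no.
Legal moves: Nc8, Na8, Nd7+, Nd5, Nc4, Na4, Kc3, Kb3, Ka3, Kc2, Ka2, Kc1, Kb1, Ka1, Nh3, Nf3, Ne2, f6, f4.
Count: 19.

19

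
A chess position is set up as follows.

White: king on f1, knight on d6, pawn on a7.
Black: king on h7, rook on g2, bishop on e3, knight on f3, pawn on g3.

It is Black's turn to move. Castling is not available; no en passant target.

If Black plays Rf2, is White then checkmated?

After Rf2: white king on f1; in check: yes, from the black rook on f2.
King squares — e1: attacked by Nf3; g1: attacked by Nf3; e2: attacked by Rf2; f2: attacked by Be3; g2: attacked by Rf2.
White has no legal moves → checkmate.

yes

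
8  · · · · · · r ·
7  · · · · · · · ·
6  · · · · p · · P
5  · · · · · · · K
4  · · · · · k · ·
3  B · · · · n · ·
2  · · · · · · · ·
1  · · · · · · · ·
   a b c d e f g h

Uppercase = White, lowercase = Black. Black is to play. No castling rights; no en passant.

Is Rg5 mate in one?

After Rg5: white king on h5; in check: yes, from the black rook on g5.
King squares — g4: attacked by Kf4; h4: attacked by Nf3; g5: attacked by Nf3; g6: attacked by Rg5; h6: own pawn.
White has no legal moves → checkmate.

yes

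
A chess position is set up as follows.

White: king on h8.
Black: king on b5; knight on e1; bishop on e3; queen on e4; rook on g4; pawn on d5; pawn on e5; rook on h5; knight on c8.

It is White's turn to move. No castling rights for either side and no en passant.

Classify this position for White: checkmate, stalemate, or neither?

checkmate

White to move; white king on h8.
In check: yes, from the black rook on h5.
King squares — g7: attacked by Rg4; h7: attacked by Qe4; g8: attacked by Rg4.
Legal moves for White: none.
In check with no legal moves → checkmate.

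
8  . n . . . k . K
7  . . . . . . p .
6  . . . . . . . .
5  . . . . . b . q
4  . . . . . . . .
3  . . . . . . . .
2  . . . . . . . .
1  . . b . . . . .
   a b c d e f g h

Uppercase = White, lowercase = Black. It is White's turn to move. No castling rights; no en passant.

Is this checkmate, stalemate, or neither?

checkmate

White to move; white king on h8.
In check: yes, from the black queen on h5.
King squares — g7: attacked by Kf8; h7: attacked by Bf5; g8: attacked by Kf8.
Legal moves for White: none.
In check with no legal moves → checkmate.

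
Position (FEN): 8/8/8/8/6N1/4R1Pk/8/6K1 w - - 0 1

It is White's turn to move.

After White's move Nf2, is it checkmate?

After Nf2: black king on h3; in check: yes, from the white knight on f2.
King squares — g2: attacked by Kg1; h2: attacked by Kg1; g3: attacked by Re3; g4: attacked by Nf2; h4: attacked by Pg3.
Black has no legal moves → checkmate.

yes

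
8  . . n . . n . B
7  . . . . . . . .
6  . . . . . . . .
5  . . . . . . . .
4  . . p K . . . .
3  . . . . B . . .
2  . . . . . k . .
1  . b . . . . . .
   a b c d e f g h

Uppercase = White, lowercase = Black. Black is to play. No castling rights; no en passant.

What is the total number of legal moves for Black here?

Black to move; king on f2.
In check: yes, from the white bishop on e3.
Legal moves: Kg3, Kf3, Kg2, Ke2, Kf1, Ke1.
Count: 6.

6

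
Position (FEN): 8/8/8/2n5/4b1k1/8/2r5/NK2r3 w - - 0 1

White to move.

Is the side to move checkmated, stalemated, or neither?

checkmate

White to move; white king on b1.
In check: yes, from the black rook on e1.
King squares — a1: own knight; c1: attacked by Re1; a2: attacked by Rc2; b2: attacked by Rc2; c2: attacked by Be4.
Legal moves for White: none.
In check with no legal moves → checkmate.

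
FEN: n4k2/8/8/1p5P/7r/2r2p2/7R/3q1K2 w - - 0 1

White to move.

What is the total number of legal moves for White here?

1

White to move; king on f1.
In check: yes, from the black queen on d1.
Legal moves: Kf2.
Count: 1.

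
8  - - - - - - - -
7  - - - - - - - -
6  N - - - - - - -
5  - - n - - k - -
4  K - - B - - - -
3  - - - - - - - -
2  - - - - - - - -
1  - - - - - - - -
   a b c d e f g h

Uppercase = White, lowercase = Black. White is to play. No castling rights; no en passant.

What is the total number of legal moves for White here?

6

White to move; king on a4.
In check: yes, from the black knight on c5.
Legal moves: Kb5, Ka5, Kb4, Ka3, Nxc5, Bxc5.
Count: 6.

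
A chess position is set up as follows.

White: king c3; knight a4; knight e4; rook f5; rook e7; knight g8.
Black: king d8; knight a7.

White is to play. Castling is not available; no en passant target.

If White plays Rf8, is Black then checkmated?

After Rf8: black king on d8; in check: yes, from the white rook on f8.
King squares — c7: attacked by Re7; d7: attacked by Re7; e7: attacked by Ng8; c8: attacked by Rf8; e8: attacked by Re7.
Black has no legal moves → checkmate.

yes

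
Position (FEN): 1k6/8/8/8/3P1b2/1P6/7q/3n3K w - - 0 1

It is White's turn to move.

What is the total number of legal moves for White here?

0

White to move; king on h1.
In check: yes, from the black queen on h2.
Legal moves: none.
Count: 0.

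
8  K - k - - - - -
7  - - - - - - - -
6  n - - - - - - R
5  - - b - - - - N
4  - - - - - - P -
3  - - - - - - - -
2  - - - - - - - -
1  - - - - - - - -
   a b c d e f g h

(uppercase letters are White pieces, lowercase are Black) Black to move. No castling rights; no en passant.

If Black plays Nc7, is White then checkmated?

After Nc7: white king on a8; in check: yes, from the black knight on c7.
King squares — a7: attacked by Bc5; b7: attacked by Kc8; b8: attacked by Kc8.
White has no legal moves → checkmate.

yes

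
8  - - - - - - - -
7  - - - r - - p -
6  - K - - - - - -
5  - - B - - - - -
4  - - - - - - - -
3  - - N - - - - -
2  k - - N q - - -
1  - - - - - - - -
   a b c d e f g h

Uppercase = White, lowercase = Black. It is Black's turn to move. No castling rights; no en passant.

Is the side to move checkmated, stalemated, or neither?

neither

Black to move; black king on a2.
In check: yes, from the white knight on c3.
King squares — a1: available; b1: attacked by Nd2; b2: available; a3: attacked by Bc5; b3: attacked by Nd2.
Legal moves for Black: Kb2, Ka1.
Black is in check but has 2 legal moves → neither.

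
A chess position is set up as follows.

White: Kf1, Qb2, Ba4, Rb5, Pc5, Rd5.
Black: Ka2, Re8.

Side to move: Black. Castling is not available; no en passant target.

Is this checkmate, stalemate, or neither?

checkmate

Black to move; black king on a2.
In check: yes, from the white queen on b2.
King squares — a1: attacked by Qb2; b1: attacked by Qb2; b2: attacked by Rb5; a3: attacked by Qb2; b3: attacked by Qb2.
Legal moves for Black: none.
In check with no legal moves → checkmate.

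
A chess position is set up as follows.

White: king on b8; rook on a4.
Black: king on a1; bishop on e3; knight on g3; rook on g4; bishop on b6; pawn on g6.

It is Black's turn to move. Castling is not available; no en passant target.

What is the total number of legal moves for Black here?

3

Black to move; king on a1.
In check: yes, from the white rook on a4.
Legal moves: Kb2, Kb1, Rxa4.
Count: 3.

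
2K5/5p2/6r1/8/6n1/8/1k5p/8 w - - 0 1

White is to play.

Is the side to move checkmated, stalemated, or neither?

White to move; white king on c8.
In check: no.
Legal moves for White: Kd8, Kb8, Kd7, Kc7, Kb7.
White has 5 legal moves and is not in check → neither.

neither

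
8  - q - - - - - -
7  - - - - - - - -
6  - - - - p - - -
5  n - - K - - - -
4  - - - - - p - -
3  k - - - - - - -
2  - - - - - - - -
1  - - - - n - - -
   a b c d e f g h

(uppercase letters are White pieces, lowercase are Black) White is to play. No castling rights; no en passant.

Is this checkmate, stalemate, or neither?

neither

White to move; white king on d5.
In check: yes, from the black pawn on e6.
Legal moves for White: Kxe6, Kc5, Ke4, Kd4.
White is in check but has 4 legal moves → neither.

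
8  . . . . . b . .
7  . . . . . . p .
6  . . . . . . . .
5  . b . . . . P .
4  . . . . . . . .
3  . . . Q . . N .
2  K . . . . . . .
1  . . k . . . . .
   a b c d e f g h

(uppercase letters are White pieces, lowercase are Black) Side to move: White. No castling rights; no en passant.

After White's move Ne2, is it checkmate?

yes

After Ne2: black king on c1; in check: yes, from the white knight on e2.
King squares — b1: attacked by Ka2; d1: attacked by Qd3; b2: attacked by Ka2; c2: attacked by Qd3; d2: attacked by Qd3.
Black has no legal moves → checkmate.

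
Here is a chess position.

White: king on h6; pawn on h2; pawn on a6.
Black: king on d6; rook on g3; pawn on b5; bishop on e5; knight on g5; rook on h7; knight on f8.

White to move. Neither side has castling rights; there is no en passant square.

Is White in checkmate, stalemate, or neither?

checkmate

White to move; white king on h6.
In check: yes, from the black rook on h7.
King squares — g5: attacked by Rg3; h5: attacked by Rh7; g6: attacked by Nf8; g7: attacked by Be5; h7: attacked by Ng5.
Legal moves for White: none.
In check with no legal moves → checkmate.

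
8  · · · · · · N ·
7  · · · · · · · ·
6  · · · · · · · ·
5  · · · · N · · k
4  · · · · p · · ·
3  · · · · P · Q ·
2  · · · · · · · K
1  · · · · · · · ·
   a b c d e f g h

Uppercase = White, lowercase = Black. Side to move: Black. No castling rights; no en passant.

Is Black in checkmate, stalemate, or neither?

Black to move; black king on h5.
In check: no.
King squares — g4: attacked by Qg3; h4: attacked by Qg3; g5: attacked by Qg3; g6: attacked by Qg3; h6: attacked by Ng8.
Legal moves for Black: none.
Not in check and no legal moves → stalemate.

stalemate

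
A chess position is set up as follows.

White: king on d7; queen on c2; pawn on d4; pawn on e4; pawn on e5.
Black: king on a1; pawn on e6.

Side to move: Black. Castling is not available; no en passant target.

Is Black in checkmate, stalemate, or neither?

stalemate

Black to move; black king on a1.
In check: no.
King squares — b1: attacked by Qc2; a2: attacked by Qc2; b2: attacked by Qc2.
Legal moves for Black: none.
Not in check and no legal moves → stalemate.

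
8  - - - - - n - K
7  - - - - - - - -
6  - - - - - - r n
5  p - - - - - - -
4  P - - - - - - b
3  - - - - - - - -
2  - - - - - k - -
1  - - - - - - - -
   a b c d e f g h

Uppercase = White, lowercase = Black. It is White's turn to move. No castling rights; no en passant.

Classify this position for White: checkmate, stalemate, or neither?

stalemate

White to move; white king on h8.
In check: no.
King squares — g7: attacked by Rg6; h7: attacked by Nf8; g8: attacked by Rg6.
Legal moves for White: none.
Not in check and no legal moves → stalemate.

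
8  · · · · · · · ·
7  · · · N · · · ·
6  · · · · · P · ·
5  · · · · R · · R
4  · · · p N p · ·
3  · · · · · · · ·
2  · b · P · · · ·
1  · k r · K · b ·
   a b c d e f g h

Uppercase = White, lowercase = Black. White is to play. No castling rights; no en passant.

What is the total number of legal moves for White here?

1

White to move; king on e1.
In check: yes, from the black rook on c1.
Legal moves: Ke2.
Count: 1.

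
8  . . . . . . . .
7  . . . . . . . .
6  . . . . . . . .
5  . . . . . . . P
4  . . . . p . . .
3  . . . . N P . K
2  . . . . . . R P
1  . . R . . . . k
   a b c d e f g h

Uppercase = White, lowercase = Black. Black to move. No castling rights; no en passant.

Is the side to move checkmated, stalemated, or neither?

checkmate

Black to move; black king on h1.
In check: yes, from the white rook on c1.
King squares — g1: attacked by Rc1; g2: attacked by Ne3; h2: attacked by Rg2.
Legal moves for Black: none.
In check with no legal moves → checkmate.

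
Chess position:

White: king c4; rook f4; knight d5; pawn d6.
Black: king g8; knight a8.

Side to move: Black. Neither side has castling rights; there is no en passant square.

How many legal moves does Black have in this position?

Black to move; king on g8.
In check: no.
Legal moves: Kh8, Kh7, Kg7, Nc7, Nb6+.
Count: 5.

5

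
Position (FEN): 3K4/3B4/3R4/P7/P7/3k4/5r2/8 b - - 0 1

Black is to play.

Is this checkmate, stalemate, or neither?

Black to move; black king on d3.
In check: yes, from the white rook on d6.
King squares — c2: available; d2: attacked by Rd6; e2: available; c3: available; e3: available; c4: available; d4: attacked by Rd6; e4: available.
Legal moves for Black: Ke4, Kc4, Ke3, Kc3, Ke2, Kc2.
Black is in check but has 6 legal moves → neither.

neither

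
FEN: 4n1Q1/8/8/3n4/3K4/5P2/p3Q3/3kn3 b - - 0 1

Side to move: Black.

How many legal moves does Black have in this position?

Black to move; king on d1.
In check: yes, from the white queen on e2.
Legal moves: Kxe2, Kc1.
Count: 2.

2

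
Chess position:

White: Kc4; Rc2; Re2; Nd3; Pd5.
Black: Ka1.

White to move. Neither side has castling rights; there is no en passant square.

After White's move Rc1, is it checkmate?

After Rc1: black king on a1; in check: yes, from the white rook on c1.
King squares — b1: attacked by Rc1; a2: attacked by Re2; b2: attacked by Re2.
Black has no legal moves → checkmate.

yes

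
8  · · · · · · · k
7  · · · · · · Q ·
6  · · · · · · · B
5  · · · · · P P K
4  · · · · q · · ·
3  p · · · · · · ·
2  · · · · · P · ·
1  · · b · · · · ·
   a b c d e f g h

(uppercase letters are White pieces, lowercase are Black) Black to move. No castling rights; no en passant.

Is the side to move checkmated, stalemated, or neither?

Black to move; black king on h8.
In check: yes, from the white queen on g7.
King squares — g7: attacked by Bh6; h7: attacked by Qg7; g8: attacked by Qg7.
Legal moves for Black: none.
In check with no legal moves → checkmate.

checkmate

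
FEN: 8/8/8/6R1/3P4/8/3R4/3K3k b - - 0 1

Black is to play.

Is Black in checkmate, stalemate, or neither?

Black to move; black king on h1.
In check: no.
King squares — g1: attacked by Rg5; g2: attacked by Rd2; h2: attacked by Rd2.
Legal moves for Black: none.
Not in check and no legal moves → stalemate.

stalemate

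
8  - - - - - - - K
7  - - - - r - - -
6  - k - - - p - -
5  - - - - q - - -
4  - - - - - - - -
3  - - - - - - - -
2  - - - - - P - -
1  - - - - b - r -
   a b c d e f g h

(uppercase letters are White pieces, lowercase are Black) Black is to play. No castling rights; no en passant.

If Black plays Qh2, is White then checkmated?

After Qh2: white king on h8; in check: yes, from the black queen on h2.
King squares — g7: attacked by Rg1; h7: attacked by Qh2; g8: attacked by Rg1.
White has no legal moves → checkmate.

yes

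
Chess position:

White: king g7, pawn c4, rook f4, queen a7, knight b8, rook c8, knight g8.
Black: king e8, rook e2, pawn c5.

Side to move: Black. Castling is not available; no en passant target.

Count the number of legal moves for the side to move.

Black to move; king on e8.
In check: yes, from the white rook on c8.
Legal moves: none.
Count: 0.

0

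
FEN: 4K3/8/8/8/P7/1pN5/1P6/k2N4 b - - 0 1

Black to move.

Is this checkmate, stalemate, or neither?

stalemate

Black to move; black king on a1.
In check: no.
King squares — b1: attacked by Nc3; a2: attacked by Nc3; b2: attacked by Nd1.
Legal moves for Black: none.
Not in check and no legal moves → stalemate.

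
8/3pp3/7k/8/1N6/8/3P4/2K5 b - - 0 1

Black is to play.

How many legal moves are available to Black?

Black to move; king on h6.
In check: no.
Legal moves: Kh7, Kg7, Kg6, Kh5, Kg5, e6, d6, e5, d5.
Count: 9.

9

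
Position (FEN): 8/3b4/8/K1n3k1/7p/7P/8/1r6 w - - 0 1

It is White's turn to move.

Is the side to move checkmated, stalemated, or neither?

stalemate

White to move; white king on a5.
In check: no.
King squares — a4: attacked by Nc5; b4: attacked by Rb1; b5: attacked by Rb1; a6: attacked by Nc5; b6: attacked by Rb1.
Legal moves for White: none.
Not in check and no legal moves → stalemate.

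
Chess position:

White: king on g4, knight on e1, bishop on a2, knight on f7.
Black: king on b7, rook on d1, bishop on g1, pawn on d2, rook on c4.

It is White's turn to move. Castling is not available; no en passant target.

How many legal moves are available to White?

7

White to move; king on g4.
In check: yes, from the black rook on c4.
Legal moves: Kh5, Kg5, Kf5, Kh3, Kg3, Kf3, Bxc4.
Count: 7.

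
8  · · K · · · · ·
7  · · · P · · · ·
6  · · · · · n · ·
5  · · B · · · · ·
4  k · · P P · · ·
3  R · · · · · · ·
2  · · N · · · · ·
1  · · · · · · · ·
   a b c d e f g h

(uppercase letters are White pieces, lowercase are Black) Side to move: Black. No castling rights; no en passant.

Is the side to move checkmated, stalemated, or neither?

Black to move; black king on a4.
In check: yes, from the white rook on a3.
Legal moves for Black: Kb5.
Black is in check but has 1 legal move → neither.

neither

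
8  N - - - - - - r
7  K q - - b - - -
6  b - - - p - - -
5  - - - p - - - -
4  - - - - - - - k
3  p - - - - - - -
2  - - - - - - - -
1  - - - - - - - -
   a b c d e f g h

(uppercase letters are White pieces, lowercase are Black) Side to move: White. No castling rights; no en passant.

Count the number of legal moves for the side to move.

0

White to move; king on a7.
In check: yes, from the black queen on b7.
Legal moves: none.
Count: 0.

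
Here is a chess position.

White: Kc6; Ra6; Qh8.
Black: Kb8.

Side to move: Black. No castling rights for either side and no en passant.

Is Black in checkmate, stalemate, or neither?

checkmate

Black to move; black king on b8.
In check: yes, from the white queen on h8.
King squares — a7: attacked by Ra6; b7: attacked by Kc6; c7: attacked by Kc6; a8: attacked by Ra6; c8: attacked by Qh8.
Legal moves for Black: none.
In check with no legal moves → checkmate.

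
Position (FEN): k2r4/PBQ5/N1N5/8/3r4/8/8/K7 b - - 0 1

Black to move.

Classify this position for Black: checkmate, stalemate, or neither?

Black to move; black king on a8.
In check: yes, from the white bishop on b7.
King squares — a7: attacked by Nc6; b7: attacked by Qc7; b8: attacked by Na6.
Legal moves for Black: none.
In check with no legal moves → checkmate.

checkmate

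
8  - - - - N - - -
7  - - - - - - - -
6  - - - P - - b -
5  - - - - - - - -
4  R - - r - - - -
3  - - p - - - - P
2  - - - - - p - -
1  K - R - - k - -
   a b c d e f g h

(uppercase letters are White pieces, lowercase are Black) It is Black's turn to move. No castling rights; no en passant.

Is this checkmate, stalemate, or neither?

neither

Black to move; black king on f1.
In check: yes, from the white rook on c1.
King squares — e1: attacked by Rc1; g1: attacked by Rc1; e2: available; f2: own pawn; g2: available.
Legal moves for Black: Kg2, Ke2, Rd1.
Black is in check but has 3 legal moves → neither.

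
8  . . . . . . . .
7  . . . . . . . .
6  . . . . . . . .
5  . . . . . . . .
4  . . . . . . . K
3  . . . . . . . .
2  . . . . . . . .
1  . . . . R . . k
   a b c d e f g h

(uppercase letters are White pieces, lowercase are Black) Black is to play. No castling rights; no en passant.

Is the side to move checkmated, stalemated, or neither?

neither

Black to move; black king on h1.
In check: yes, from the white rook on e1.
King squares — g1: attacked by Re1; g2: available; h2: available.
Legal moves for Black: Kh2, Kg2.
Black is in check but has 2 legal moves → neither.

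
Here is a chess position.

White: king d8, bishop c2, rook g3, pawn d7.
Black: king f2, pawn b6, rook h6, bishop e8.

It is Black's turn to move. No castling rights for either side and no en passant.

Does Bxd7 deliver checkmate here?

After Bxd7: white king on d8; in check: no.
White is not in check, so this cannot be checkmate.

no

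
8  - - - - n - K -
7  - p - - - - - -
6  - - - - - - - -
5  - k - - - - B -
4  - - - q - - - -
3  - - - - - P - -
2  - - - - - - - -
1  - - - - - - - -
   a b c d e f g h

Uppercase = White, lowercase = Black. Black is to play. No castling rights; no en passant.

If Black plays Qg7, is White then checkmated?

After Qg7: white king on g8; in check: yes, from the black queen on g7.
King squares — f7: attacked by Qg7; g7: attacked by Ne8; h7: attacked by Qg7; f8: attacked by Qg7; h8: attacked by Qg7.
White has no legal moves → checkmate.

yes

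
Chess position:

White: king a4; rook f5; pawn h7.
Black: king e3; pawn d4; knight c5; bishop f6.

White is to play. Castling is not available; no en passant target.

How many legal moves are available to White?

White to move; king on a4.
In check: yes, from the black knight on c5.
Legal moves: Kb5, Ka5, Kb4, Ka3, Rxc5.
Count: 5.

5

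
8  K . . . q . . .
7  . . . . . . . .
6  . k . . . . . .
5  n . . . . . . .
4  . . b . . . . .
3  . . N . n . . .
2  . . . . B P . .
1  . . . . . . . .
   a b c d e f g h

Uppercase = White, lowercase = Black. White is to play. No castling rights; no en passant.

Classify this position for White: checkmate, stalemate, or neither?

White to move; white king on a8.
In check: yes, from the black queen on e8.
King squares — a7: attacked by Kb6; b7: attacked by Na5; b8: attacked by Qe8.
Legal moves for White: none.
In check with no legal moves → checkmate.

checkmate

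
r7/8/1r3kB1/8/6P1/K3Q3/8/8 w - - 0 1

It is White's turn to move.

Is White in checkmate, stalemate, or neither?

White to move; white king on a3.
In check: yes, from the black rook on a8.
King squares — a2: attacked by Ra8; b2: attacked by Rb6; b3: attacked by Rb6; a4: attacked by Ra8; b4: attacked by Rb6.
Legal moves for White: none.
In check with no legal moves → checkmate.

checkmate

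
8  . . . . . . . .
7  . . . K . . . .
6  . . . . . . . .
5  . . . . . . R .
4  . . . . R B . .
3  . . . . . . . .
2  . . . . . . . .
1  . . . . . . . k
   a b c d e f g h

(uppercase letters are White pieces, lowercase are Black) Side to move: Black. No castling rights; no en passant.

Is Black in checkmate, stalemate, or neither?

Black to move; black king on h1.
In check: no.
King squares — g1: attacked by Rg5; g2: attacked by Rg5; h2: attacked by Bf4.
Legal moves for Black: none.
Not in check and no legal moves → stalemate.

stalemate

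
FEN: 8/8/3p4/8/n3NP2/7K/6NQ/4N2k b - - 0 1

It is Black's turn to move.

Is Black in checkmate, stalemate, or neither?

Black to move; black king on h1.
In check: yes, from the white queen on h2.
King squares — g1: attacked by Qh2; g2: attacked by Ne1; h2: attacked by Kh3.
Legal moves for Black: none.
In check with no legal moves → checkmate.

checkmate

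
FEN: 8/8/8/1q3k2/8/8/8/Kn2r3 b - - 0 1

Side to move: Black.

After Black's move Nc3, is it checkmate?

yes

After Nc3: white king on a1; in check: yes, from the black rook on e1.
King squares — b1: attacked by Re1; a2: attacked by Nc3; b2: attacked by Qb5.
White has no legal moves → checkmate.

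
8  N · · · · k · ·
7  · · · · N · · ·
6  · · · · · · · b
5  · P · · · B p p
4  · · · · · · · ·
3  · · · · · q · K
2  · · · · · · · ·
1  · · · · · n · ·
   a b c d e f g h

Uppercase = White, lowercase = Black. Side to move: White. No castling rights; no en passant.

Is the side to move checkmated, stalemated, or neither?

checkmate

White to move; white king on h3.
In check: yes, from the black queen on f3.
King squares — g2: attacked by Qf3; h2: attacked by Nf1; g3: attacked by Nf1; g4: attacked by Qf3; h4: attacked by Pg5.
Legal moves for White: none.
In check with no legal moves → checkmate.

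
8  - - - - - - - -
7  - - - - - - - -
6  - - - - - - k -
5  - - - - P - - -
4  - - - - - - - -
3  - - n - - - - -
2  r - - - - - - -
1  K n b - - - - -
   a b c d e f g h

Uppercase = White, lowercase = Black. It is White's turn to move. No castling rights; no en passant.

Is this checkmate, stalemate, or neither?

checkmate

White to move; white king on a1.
In check: yes, from the black rook on a2.
King squares — b1: attacked by Nc3; a2: attacked by Nc3; b2: attacked by Bc1.
Legal moves for White: none.
In check with no legal moves → checkmate.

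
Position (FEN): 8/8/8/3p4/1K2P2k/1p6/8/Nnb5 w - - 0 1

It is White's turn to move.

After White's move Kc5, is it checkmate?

no

After Kc5: black king on h4; in check: no.
Black is not in check, so this cannot be checkmate.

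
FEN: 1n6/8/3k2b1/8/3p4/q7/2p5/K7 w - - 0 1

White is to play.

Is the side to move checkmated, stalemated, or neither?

checkmate

White to move; white king on a1.
In check: yes, from the black queen on a3.
King squares — b1: attacked by Pc2; a2: attacked by Qa3; b2: attacked by Qa3.
Legal moves for White: none.
In check with no legal moves → checkmate.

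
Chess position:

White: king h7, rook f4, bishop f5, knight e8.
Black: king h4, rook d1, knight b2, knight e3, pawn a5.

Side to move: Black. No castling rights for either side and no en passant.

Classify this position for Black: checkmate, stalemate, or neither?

Black to move; black king on h4.
In check: yes, from the white rook on f4.
King squares — g3: available; h3: attacked by Bf5; g4: attacked by Rf4; g5: available; h5: available.
Legal moves for Black: Kh5, Kg5, Kg3, Ng4.
Black is in check but has 4 legal moves → neither.

neither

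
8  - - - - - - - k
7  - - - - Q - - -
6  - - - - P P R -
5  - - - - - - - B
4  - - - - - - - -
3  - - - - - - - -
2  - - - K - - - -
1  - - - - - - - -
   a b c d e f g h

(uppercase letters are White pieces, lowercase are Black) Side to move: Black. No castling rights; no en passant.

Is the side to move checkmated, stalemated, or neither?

Black to move; black king on h8.
In check: no.
King squares — g7: attacked by Pf6; h7: attacked by Qe7; g8: attacked by Rg6.
Legal moves for Black: none.
Not in check and no legal moves → stalemate.

stalemate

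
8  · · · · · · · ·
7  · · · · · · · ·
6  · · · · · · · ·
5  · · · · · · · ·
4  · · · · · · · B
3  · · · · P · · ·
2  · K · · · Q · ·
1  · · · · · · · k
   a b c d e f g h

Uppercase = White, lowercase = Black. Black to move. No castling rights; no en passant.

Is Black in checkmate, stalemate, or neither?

Black to move; black king on h1.
In check: no.
King squares — g1: attacked by Qf2; g2: attacked by Qf2; h2: attacked by Qf2.
Legal moves for Black: none.
Not in check and no legal moves → stalemate.

stalemate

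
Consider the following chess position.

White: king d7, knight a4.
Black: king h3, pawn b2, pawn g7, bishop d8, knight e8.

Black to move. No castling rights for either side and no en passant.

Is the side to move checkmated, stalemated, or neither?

Black to move; black king on h3.
In check: no.
Legal moves for Black include: Nc7, Nf6+, Nd6, Be7, Bc7, Bf6, Bb6, Bg5, Ba5, Bh4, Kh4, Kg4, Kg3, Kh2, Kg2, g6, b1=Q, b1=R, ... (list truncated; more exist).
Black has legal moves and is not in check → neither.

neither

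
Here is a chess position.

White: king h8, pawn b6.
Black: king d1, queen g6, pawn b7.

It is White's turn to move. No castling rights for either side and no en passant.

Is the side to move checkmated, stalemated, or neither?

stalemate

White to move; white king on h8.
In check: no.
King squares — g7: attacked by Qg6; h7: attacked by Qg6; g8: attacked by Qg6.
Legal moves for White: none.
Not in check and no legal moves → stalemate.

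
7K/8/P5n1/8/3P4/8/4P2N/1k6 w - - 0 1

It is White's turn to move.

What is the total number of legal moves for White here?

3

White to move; king on h8.
In check: yes, from the black knight on g6.
Legal moves: Kg8, Kh7, Kg7.
Count: 3.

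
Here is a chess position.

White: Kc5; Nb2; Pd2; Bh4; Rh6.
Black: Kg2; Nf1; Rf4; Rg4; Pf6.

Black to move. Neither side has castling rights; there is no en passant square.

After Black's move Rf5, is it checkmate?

no

After Rf5: white king on c5; in check: yes, from the black rook on f5.
White has 3 legal replies: Kd6, Kc6, Kb6.
In check but a legal move exists → not checkmate.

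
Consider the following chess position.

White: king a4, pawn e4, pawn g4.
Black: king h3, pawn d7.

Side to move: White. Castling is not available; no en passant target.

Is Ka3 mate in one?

After Ka3: black king on h3; in check: no.
Black is not in check, so this cannot be checkmate.

no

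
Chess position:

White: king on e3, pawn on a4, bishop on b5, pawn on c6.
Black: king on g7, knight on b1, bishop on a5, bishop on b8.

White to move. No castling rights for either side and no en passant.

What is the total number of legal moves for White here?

12

White to move; king on e3.
In check: no.
Legal moves: Ba6, Bc4, Bd3, Be2, Bf1, Ke4, Kd4, Kf3, Kd3, Kf2, Ke2, c7.
Count: 12.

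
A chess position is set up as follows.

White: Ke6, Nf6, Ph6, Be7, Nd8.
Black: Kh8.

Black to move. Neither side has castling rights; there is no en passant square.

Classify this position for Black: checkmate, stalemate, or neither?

stalemate

Black to move; black king on h8.
In check: no.
King squares — g7: attacked by Ph6; h7: attacked by Nf6; g8: attacked by Nf6.
Legal moves for Black: none.
Not in check and no legal moves → stalemate.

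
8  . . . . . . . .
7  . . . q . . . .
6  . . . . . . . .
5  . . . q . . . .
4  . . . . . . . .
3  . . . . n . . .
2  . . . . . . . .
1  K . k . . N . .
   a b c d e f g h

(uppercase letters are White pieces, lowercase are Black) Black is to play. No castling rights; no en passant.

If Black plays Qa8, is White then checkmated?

yes

After Qa8: white king on a1; in check: yes, from the black queen on a8.
King squares — b1: attacked by Kc1; a2: attacked by Qa8; b2: attacked by Kc1.
White has no legal moves → checkmate.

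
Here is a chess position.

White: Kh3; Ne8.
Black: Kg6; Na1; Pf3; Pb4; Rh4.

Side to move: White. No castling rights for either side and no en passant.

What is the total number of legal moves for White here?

2

White to move; king on h3.
In check: yes, from the black rook on h4.
Legal moves: Kxh4, Kg3.
Count: 2.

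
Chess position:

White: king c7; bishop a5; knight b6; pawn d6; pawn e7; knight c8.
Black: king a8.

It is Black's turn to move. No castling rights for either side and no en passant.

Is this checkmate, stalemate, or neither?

checkmate

Black to move; black king on a8.
In check: yes, from the white knight on b6.
King squares — a7: attacked by Nc8; b7: attacked by Kc7; b8: attacked by Kc7.
Legal moves for Black: none.
In check with no legal moves → checkmate.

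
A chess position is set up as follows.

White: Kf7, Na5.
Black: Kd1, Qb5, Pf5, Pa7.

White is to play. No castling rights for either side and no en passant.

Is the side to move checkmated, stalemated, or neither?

White to move; white king on f7.
In check: no.
Legal moves for White: Kg8, Kf8, Kg7, Ke7, Kg6, Kf6, Ke6, Nb7, Nc6, Nc4, Nb3.
White has 11 legal moves and is not in check → neither.

neither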